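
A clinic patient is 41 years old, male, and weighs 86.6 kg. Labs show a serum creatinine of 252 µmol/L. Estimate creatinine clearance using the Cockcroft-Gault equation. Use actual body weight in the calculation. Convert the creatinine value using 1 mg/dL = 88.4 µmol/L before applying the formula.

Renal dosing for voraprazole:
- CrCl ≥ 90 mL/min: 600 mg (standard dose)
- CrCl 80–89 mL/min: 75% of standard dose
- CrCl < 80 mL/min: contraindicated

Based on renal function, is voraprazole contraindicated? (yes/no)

yes

SCr = 252 / 88.4 = 2.851 mg/dL
CrCl = (140 − 41) × 86.6 / (72 × 2.851) = 8573.4 / 205.27 ≈ 41.8 mL/min
CrCl ≈ 42 mL/min, which is < 80 mL/min.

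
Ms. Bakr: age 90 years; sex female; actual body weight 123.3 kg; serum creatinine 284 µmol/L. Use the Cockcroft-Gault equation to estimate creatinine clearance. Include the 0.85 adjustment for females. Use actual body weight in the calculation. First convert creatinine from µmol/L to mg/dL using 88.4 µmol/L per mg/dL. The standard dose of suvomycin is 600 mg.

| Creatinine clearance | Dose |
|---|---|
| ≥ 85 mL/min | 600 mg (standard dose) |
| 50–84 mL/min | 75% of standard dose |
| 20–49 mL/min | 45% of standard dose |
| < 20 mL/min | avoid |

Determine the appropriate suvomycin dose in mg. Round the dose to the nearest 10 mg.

SCr = 284 / 88.4 = 3.213 mg/dL
CrCl = (140 − 90) × 123.3 / (72 × 3.213) × 0.85 = 6165.0 / 231.34 × 0.85 ≈ 22.7 mL/min
CrCl ≈ 23 mL/min → bracket 20–49 mL/min.
45% of 600 mg = 270 mg

270 mg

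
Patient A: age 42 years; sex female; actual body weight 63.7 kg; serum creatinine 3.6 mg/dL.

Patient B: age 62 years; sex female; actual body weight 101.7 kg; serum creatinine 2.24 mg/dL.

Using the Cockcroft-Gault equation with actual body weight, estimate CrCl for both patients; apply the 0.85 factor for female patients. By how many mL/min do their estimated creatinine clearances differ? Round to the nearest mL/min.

21 mL/min

Patient A: CrCl = (140 − 42) × 63.7 / (72 × 3.6) × 0.85 = 6242.6 / 259.20 × 0.85 ≈ 20.5 mL/min
Patient B: CrCl = (140 − 62) × 101.7 / (72 × 2.24) × 0.85 = 7932.6 / 161.28 × 0.85 ≈ 41.8 mL/min
|20.5 − 41.8| = 21.3 mL/min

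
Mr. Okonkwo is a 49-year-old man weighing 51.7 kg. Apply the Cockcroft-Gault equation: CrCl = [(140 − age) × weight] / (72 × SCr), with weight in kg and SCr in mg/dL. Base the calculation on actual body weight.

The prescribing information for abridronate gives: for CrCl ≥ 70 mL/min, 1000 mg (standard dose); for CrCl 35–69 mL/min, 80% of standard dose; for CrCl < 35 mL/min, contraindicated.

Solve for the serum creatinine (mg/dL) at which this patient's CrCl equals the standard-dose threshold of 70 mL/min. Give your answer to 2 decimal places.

0.93 mg/dL

Standard dose requires CrCl ≥ 70 mL/min.
Set (140 − 49) × 51.7 / (72 × SCr) = 70
SCr = (140 − 49) × 51.7 / (72 × 70) = 0.933 mg/dL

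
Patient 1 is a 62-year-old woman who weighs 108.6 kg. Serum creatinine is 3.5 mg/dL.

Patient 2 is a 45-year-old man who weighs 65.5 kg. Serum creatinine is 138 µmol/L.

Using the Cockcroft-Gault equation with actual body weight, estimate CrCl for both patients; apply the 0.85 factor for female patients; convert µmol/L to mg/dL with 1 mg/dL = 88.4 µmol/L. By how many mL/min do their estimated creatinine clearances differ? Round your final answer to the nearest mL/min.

27 mL/min

Patient 1: CrCl = (140 − 62) × 108.6 / (72 × 3.5) × 0.85 = 8470.8 / 252.00 × 0.85 ≈ 28.6 mL/min
Patient 2: SCr = 138 / 88.4 = 1.561 mg/dL
Patient 2: CrCl = (140 − 45) × 65.5 / (72 × 1.561) = 6222.5 / 112.39 ≈ 55.4 mL/min
|28.6 − 55.4| = 26.8 mL/min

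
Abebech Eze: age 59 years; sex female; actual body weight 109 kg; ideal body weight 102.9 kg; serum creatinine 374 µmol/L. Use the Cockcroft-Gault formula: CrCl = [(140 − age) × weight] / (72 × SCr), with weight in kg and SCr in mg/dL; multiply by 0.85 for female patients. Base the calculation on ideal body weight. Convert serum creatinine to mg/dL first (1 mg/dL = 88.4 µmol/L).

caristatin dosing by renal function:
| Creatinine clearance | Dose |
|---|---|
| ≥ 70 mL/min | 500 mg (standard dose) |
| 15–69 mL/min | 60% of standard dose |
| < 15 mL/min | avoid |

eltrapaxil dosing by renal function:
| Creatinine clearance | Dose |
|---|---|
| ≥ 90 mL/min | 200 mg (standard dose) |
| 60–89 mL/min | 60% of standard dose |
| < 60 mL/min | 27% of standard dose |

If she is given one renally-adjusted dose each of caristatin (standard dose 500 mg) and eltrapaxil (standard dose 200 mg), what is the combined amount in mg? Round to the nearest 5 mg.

355 mg

SCr = 374 / 88.4 = 4.231 mg/dL
CrCl = (140 − 59) × 102.9 / (72 × 4.231) × 0.85 = 8334.9 / 304.63 × 0.85 ≈ 23.3 mL/min
CrCl ≈ 23 mL/min.
caristatin: 15–69 mL/min → 60% of 500 mg = 300 mg.
eltrapaxil: < 60 mL/min → 27% of 200 mg = 54 mg.
Total = 300 + 54 = 354 mg.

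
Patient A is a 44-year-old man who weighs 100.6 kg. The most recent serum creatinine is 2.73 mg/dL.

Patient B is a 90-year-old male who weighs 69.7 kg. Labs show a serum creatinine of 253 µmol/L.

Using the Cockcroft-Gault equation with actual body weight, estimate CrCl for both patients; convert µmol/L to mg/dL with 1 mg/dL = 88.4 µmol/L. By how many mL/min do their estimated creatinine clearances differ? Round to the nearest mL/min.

32 mL/min

Patient A: CrCl = (140 − 44) × 100.6 / (72 × 2.73) = 9657.6 / 196.56 ≈ 49.1 mL/min
Patient B: SCr = 253 / 88.4 = 2.862 mg/dL
Patient B: CrCl = (140 − 90) × 69.7 / (72 × 2.862) = 3485.0 / 206.06 ≈ 16.9 mL/min
|49.1 − 16.9| = 32.2 mL/min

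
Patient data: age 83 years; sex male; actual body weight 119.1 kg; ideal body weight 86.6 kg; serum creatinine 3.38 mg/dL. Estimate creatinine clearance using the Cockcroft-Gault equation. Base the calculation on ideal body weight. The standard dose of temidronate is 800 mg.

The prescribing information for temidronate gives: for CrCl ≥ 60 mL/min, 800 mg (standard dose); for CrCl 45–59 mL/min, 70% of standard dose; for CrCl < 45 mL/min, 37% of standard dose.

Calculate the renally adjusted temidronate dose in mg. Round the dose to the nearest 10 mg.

300 mg

CrCl = (140 − 83) × 86.6 / (72 × 3.38) = 4936.2 / 243.36 ≈ 20.3 mL/min
CrCl ≈ 20 mL/min → bracket < 45 mL/min.
37% of 800 mg = 296 mg → 300 mg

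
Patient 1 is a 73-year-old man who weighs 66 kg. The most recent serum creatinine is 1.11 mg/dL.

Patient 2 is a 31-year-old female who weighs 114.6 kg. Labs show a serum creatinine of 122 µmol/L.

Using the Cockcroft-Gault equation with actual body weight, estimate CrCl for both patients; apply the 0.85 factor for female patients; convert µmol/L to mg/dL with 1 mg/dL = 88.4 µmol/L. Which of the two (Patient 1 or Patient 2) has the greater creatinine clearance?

Patient 2

Patient 1: CrCl = (140 − 73) × 66 / (72 × 1.11) = 4422.0 / 79.92 ≈ 55.3 mL/min
Patient 2: SCr = 122 / 88.4 = 1.38 mg/dL
Patient 2: CrCl = (140 − 31) × 114.6 / (72 × 1.38) × 0.85 = 12491.4 / 99.36 × 0.85 ≈ 106.9 mL/min
55.3 vs 106.9 mL/min → Patient 2 is higher.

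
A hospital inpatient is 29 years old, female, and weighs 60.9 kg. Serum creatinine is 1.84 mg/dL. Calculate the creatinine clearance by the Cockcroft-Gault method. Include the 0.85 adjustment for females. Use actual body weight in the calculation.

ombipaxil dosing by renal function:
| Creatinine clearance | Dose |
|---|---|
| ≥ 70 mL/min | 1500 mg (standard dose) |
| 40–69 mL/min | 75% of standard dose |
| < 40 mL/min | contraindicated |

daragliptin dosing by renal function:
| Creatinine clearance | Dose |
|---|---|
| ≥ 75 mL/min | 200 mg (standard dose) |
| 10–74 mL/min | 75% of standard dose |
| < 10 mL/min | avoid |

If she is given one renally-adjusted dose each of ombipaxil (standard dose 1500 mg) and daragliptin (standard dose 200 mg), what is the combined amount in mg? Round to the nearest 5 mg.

1275 mg

CrCl = (140 − 29) × 60.9 / (72 × 1.84) × 0.85 = 6759.9 / 132.48 × 0.85 ≈ 43.4 mL/min
CrCl ≈ 43 mL/min.
ombipaxil: 40–69 mL/min → 75% of 1500 mg = 1125 mg.
daragliptin: 10–74 mL/min → 75% of 200 mg = 150 mg.
Total = 1125 + 150 = 1275 mg.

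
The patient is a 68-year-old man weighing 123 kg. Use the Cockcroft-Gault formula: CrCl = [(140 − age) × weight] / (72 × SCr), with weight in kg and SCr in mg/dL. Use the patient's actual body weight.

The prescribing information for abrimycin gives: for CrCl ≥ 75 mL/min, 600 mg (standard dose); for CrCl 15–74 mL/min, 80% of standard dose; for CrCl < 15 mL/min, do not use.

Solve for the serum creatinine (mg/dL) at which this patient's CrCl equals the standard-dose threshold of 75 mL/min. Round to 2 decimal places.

Standard dose requires CrCl ≥ 75 mL/min.
Set (140 − 68) × 123 / (72 × SCr) = 75
SCr = (140 − 68) × 123 / (72 × 75) = 1.640 mg/dL

1.64 mg/dL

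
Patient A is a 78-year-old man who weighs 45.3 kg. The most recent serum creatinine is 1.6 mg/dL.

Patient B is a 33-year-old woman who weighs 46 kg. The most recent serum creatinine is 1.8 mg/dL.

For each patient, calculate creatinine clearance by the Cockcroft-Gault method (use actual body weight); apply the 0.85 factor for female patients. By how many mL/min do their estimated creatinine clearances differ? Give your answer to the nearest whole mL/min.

Patient A: CrCl = (140 − 78) × 45.3 / (72 × 1.6) = 2808.6 / 115.20 ≈ 24.4 mL/min
Patient B: CrCl = (140 − 33) × 46 / (72 × 1.8) × 0.85 = 4922.0 / 129.60 × 0.85 ≈ 32.3 mL/min
|24.4 − 32.3| = 7.9 mL/min

8 mL/min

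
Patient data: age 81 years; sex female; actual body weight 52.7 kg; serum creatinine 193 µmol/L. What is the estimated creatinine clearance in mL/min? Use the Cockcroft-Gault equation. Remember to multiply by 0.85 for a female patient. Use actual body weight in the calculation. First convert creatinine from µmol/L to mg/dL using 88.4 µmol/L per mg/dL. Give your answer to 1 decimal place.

SCr = 193 / 88.4 = 2.183 mg/dL
CrCl = (140 − 81) × 52.7 / (72 × 2.183) × 0.85 = 3109.3 / 157.18 × 0.85 ≈ 16.8 mL/min

16.8 mL/min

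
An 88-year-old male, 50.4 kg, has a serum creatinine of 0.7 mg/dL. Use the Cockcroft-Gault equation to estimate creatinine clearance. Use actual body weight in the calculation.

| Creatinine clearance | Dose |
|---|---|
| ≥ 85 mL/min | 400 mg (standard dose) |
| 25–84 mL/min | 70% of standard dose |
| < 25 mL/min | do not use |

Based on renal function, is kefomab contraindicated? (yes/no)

no

CrCl = (140 − 88) × 50.4 / (72 × 0.7) = 2620.8 / 50.40 ≈ 52.0 mL/min
CrCl ≈ 52 mL/min, which is ≥ 25 mL/min.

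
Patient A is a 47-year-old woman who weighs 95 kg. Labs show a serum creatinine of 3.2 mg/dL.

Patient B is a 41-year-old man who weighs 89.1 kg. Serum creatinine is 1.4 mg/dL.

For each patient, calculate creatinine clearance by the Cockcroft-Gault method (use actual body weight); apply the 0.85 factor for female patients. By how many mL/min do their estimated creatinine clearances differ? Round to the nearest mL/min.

55 mL/min

Patient A: CrCl = (140 − 47) × 95 / (72 × 3.2) × 0.85 = 8835.0 / 230.40 × 0.85 ≈ 32.6 mL/min
Patient B: CrCl = (140 − 41) × 89.1 / (72 × 1.4) = 8820.9 / 100.80 ≈ 87.5 mL/min
|32.6 − 87.5| = 54.9 mL/min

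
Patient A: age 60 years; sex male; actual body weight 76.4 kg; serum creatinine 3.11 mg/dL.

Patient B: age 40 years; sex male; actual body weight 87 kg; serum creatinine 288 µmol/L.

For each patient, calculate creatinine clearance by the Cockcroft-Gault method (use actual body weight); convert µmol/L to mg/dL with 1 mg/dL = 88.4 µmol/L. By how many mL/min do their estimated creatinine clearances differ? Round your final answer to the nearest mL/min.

Patient A: CrCl = (140 − 60) × 76.4 / (72 × 3.11) = 6112.0 / 223.92 ≈ 27.3 mL/min
Patient B: SCr = 288 / 88.4 = 3.258 mg/dL
Patient B: CrCl = (140 − 40) × 87 / (72 × 3.258) = 8700.0 / 234.58 ≈ 37.1 mL/min
|27.3 − 37.1| = 9.8 mL/min

10 mL/min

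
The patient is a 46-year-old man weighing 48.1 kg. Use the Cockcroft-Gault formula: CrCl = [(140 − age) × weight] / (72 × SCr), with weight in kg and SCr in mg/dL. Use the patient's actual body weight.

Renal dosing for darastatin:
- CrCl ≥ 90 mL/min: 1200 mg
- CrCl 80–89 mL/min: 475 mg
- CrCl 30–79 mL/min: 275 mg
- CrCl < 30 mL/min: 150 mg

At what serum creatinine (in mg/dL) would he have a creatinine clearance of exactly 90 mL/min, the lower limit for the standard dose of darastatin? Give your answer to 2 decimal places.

Standard dose requires CrCl ≥ 90 mL/min.
Set (140 − 46) × 48.1 / (72 × SCr) = 90
SCr = (140 − 46) × 48.1 / (72 × 90) = 0.698 mg/dL

0.70 mg/dL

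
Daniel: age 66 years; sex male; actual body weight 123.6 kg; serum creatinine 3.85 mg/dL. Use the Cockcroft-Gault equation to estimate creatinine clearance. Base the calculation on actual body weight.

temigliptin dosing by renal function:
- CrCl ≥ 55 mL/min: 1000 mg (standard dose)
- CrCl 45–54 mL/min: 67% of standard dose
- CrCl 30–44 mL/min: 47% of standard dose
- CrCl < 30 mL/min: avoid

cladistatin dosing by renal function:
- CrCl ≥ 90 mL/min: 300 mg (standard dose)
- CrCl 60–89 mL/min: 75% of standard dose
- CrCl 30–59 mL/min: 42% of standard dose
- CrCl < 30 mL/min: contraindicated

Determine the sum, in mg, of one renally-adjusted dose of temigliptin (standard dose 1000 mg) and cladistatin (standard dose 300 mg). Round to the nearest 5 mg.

CrCl = (140 − 66) × 123.6 / (72 × 3.85) = 9146.4 / 277.20 ≈ 33.0 mL/min
CrCl ≈ 33 mL/min.
temigliptin: 30–44 mL/min → 47% of 1000 mg = 470 mg.
cladistatin: 30–59 mL/min → 42% of 300 mg = 126 mg.
Total = 470 + 126 = 596 mg.

595 mg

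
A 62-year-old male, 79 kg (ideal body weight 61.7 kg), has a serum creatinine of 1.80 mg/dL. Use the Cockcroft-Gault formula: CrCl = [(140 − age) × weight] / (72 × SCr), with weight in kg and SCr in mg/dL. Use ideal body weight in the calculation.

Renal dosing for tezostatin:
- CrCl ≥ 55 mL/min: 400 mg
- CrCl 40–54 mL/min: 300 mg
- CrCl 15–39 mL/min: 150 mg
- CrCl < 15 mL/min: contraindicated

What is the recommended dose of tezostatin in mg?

150 mg

CrCl = (140 − 62) × 61.7 / (72 × 1.8) = 4812.6 / 129.60 ≈ 37.1 mL/min
CrCl ≈ 37 mL/min → bracket 15–39 mL/min.
Dose for this bracket: 150 mg.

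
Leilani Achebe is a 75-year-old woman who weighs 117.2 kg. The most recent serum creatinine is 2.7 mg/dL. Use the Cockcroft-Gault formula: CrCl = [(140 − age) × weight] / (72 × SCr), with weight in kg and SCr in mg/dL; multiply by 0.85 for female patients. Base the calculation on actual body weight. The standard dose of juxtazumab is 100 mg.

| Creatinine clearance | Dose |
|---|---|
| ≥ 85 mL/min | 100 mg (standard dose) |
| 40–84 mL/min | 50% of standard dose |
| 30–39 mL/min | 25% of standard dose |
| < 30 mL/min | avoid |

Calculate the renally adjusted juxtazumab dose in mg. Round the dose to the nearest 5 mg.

25 mg

CrCl = (140 − 75) × 117.2 / (72 × 2.7) × 0.85 = 7618.0 / 194.40 × 0.85 ≈ 33.3 mL/min
CrCl ≈ 33 mL/min → bracket 30–39 mL/min.
25% of 100 mg = 25 mg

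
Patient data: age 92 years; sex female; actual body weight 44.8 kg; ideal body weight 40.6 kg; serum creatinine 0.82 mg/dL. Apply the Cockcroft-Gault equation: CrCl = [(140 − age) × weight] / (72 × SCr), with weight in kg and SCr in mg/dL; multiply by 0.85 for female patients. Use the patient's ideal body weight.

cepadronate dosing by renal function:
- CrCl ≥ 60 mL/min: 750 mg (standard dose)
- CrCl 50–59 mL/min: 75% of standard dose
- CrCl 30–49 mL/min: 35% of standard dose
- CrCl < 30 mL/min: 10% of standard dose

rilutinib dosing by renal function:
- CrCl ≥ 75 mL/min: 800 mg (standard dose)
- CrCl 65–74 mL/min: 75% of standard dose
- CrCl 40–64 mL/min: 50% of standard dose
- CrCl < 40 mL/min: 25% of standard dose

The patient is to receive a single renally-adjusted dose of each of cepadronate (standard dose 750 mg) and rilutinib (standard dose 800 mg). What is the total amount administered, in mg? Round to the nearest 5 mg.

275 mg

CrCl = (140 − 92) × 40.6 / (72 × 0.82) × 0.85 = 1948.8 / 59.04 × 0.85 ≈ 28.1 mL/min
CrCl ≈ 28 mL/min.
cepadronate: < 30 mL/min → 10% of 750 mg = 75 mg.
rilutinib: < 40 mL/min → 25% of 800 mg = 200 mg.
Total = 75 + 200 = 275 mg.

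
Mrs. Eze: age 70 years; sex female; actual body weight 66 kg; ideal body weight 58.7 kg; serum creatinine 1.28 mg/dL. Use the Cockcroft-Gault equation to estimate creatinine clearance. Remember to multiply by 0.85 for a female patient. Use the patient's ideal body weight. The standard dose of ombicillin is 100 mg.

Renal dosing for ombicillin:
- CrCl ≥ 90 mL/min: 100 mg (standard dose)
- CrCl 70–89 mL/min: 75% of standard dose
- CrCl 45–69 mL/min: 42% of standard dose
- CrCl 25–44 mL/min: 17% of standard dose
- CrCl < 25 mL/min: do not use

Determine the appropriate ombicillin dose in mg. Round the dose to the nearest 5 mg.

15 mg

CrCl = (140 − 70) × 58.7 / (72 × 1.28) × 0.85 = 4109.0 / 92.16 × 0.85 ≈ 37.9 mL/min
CrCl ≈ 38 mL/min → bracket 25–44 mL/min.
17% of 100 mg = 17 mg → 15 mg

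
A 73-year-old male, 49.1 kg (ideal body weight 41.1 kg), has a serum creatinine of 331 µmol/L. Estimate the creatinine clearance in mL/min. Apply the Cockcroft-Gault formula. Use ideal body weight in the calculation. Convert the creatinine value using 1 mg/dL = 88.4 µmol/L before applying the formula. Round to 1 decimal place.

10.2 mL/min

SCr = 331 / 88.4 = 3.744 mg/dL
CrCl = (140 − 73) × 41.1 / (72 × 3.744) = 2753.7 / 269.57 ≈ 10.2 mL/min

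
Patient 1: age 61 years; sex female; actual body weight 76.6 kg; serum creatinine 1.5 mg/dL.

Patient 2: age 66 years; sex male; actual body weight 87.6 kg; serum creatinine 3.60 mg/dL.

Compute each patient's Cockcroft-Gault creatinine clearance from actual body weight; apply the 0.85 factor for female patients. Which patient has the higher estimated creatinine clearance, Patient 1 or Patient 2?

Patient 1: CrCl = (140 − 61) × 76.6 / (72 × 1.5) × 0.85 = 6051.4 / 108.00 × 0.85 ≈ 47.6 mL/min
Patient 2: CrCl = (140 − 66) × 87.6 / (72 × 3.6) = 6482.4 / 259.20 ≈ 25.0 mL/min
47.6 vs 25.0 mL/min → Patient 1 is higher.

Patient 1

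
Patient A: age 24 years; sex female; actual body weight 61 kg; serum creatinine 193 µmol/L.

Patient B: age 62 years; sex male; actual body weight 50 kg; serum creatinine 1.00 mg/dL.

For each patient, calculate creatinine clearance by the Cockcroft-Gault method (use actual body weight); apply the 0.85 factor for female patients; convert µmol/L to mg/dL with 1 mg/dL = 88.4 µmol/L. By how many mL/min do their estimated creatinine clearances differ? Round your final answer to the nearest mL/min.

16 mL/min

Patient A: SCr = 193 / 88.4 = 2.183 mg/dL
Patient A: CrCl = (140 − 24) × 61 / (72 × 2.183) × 0.85 = 7076.0 / 157.18 × 0.85 ≈ 38.3 mL/min
Patient B: CrCl = (140 − 62) × 50 / (72 × 1) = 3900.0 / 72.00 ≈ 54.2 mL/min
|38.3 − 54.2| = 15.9 mL/min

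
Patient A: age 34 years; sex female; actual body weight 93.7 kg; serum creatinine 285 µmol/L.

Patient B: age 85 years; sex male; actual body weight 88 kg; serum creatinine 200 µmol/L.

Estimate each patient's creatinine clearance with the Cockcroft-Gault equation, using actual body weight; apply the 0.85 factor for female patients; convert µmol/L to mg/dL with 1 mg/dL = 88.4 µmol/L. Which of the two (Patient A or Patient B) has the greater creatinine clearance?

Patient A

Patient A: SCr = 285 / 88.4 = 3.224 mg/dL
Patient A: CrCl = (140 − 34) × 93.7 / (72 × 3.224) × 0.85 = 9932.2 / 232.13 × 0.85 ≈ 36.4 mL/min
Patient B: SCr = 200 / 88.4 = 2.262 mg/dL
Patient B: CrCl = (140 − 85) × 88 / (72 × 2.262) = 4840.0 / 162.86 ≈ 29.7 mL/min
36.4 vs 29.7 mL/min → Patient A is higher.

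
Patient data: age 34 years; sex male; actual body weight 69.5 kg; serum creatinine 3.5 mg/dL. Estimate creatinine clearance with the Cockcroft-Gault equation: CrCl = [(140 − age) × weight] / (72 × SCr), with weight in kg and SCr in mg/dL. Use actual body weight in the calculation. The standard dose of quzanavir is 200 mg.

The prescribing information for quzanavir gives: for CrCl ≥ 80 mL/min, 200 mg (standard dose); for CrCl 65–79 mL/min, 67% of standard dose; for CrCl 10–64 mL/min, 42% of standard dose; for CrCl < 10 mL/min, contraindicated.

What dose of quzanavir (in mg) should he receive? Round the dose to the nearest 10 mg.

80 mg

CrCl = (140 − 34) × 69.5 / (72 × 3.5) = 7367.0 / 252.00 ≈ 29.2 mL/min
CrCl ≈ 29 mL/min → bracket 10–64 mL/min.
42% of 200 mg = 84 mg → 80 mg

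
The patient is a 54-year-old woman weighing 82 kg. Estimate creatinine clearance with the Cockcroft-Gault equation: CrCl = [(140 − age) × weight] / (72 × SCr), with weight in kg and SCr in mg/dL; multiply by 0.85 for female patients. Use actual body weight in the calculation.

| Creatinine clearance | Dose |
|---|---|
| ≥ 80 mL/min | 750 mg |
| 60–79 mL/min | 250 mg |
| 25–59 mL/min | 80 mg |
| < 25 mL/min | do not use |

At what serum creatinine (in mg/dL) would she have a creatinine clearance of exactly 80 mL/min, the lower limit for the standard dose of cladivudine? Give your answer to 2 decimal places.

Standard dose requires CrCl ≥ 80 mL/min.
Set (140 − 54) × 82 × 0.85 / (72 × SCr) = 80
SCr = (140 − 54) × 82 × 0.85 / (72 × 80) = 1.041 mg/dL

1.04 mg/dL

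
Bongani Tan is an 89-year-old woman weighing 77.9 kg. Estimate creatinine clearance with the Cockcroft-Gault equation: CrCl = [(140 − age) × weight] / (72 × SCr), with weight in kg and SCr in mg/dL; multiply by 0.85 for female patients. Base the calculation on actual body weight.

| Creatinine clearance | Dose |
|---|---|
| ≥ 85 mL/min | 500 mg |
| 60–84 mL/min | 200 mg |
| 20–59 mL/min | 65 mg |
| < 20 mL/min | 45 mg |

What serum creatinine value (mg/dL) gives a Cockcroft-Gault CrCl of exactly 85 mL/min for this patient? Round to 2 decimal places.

0.55 mg/dL

Standard dose requires CrCl ≥ 85 mL/min.
Set (140 − 89) × 77.9 × 0.85 / (72 × SCr) = 85
SCr = (140 − 89) × 77.9 × 0.85 / (72 × 85) = 0.552 mg/dL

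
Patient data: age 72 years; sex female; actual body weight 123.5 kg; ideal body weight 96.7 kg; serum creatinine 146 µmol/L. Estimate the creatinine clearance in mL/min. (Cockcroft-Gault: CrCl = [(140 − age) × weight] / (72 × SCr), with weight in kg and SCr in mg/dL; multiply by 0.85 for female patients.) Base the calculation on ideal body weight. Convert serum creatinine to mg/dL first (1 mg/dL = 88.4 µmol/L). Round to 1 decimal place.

SCr = 146 / 88.4 = 1.652 mg/dL
CrCl = (140 − 72) × 96.7 / (72 × 1.652) × 0.85 = 6575.6 / 118.94 × 0.85 ≈ 47.0 mL/min

47.0 mL/min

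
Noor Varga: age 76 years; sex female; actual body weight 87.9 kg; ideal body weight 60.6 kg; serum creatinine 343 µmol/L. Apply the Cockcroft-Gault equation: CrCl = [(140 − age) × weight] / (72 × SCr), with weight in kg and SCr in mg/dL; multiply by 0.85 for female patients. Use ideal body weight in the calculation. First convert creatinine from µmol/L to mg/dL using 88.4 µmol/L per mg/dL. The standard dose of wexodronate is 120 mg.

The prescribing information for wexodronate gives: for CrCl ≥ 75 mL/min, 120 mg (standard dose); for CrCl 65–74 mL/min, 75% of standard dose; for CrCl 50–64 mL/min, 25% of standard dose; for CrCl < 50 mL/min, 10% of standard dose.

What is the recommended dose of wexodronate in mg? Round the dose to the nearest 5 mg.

SCr = 343 / 88.4 = 3.88 mg/dL
CrCl = (140 − 76) × 60.6 / (72 × 3.88) × 0.85 = 3878.4 / 279.36 × 0.85 ≈ 11.8 mL/min
CrCl ≈ 12 mL/min → bracket < 50 mL/min.
10% of 120 mg = 12 mg → 10 mg

10 mg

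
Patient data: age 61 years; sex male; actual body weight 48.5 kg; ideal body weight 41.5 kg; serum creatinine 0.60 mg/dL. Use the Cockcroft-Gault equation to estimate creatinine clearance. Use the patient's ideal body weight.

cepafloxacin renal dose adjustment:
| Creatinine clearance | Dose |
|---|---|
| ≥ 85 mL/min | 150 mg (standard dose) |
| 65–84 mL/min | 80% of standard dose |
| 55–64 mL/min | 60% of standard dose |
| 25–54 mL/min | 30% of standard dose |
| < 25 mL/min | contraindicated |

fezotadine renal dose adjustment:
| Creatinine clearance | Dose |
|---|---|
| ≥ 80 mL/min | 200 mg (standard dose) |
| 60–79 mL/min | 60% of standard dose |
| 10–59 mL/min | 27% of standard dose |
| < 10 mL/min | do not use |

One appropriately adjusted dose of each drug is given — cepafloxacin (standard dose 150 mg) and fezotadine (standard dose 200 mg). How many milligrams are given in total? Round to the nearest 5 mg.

240 mg

CrCl = (140 − 61) × 41.5 / (72 × 0.6) = 3278.5 / 43.20 ≈ 75.9 mL/min
CrCl ≈ 76 mL/min.
cepafloxacin: 65–84 mL/min → 80% of 150 mg = 120 mg.
fezotadine: 60–79 mL/min → 60% of 200 mg = 120 mg.
Total = 120 + 120 = 240 mg.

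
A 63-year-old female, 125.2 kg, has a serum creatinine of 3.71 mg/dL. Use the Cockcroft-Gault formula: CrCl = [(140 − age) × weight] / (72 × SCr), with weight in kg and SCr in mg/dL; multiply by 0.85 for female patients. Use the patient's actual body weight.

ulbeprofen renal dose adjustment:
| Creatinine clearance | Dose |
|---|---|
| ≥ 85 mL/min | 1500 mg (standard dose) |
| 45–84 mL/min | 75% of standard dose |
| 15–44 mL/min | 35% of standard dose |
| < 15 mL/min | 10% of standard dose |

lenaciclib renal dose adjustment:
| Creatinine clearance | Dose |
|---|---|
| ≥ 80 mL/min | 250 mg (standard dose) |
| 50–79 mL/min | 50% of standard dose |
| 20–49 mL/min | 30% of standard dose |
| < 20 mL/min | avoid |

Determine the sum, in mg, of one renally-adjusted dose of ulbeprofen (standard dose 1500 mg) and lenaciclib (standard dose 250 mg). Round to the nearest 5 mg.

600 mg

CrCl = (140 − 63) × 125.2 / (72 × 3.71) × 0.85 = 9640.4 / 267.12 × 0.85 ≈ 30.7 mL/min
CrCl ≈ 31 mL/min.
ulbeprofen: 15–44 mL/min → 35% of 1500 mg = 525 mg.
lenaciclib: 20–49 mL/min → 30% of 250 mg = 75 mg.
Total = 525 + 75 = 600 mg.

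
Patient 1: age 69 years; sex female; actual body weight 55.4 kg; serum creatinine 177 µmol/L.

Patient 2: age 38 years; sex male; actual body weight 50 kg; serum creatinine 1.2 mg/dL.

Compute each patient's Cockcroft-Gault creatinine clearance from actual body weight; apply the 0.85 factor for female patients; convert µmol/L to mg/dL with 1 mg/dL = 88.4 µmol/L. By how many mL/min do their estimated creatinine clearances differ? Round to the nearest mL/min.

Patient 1: SCr = 177 / 88.4 = 2.002 mg/dL
Patient 1: CrCl = (140 − 69) × 55.4 / (72 × 2.002) × 0.85 = 3933.4 / 144.14 × 0.85 ≈ 23.2 mL/min
Patient 2: CrCl = (140 − 38) × 50 / (72 × 1.2) = 5100.0 / 86.40 ≈ 59.0 mL/min
|23.2 − 59.0| = 35.8 mL/min

36 mL/min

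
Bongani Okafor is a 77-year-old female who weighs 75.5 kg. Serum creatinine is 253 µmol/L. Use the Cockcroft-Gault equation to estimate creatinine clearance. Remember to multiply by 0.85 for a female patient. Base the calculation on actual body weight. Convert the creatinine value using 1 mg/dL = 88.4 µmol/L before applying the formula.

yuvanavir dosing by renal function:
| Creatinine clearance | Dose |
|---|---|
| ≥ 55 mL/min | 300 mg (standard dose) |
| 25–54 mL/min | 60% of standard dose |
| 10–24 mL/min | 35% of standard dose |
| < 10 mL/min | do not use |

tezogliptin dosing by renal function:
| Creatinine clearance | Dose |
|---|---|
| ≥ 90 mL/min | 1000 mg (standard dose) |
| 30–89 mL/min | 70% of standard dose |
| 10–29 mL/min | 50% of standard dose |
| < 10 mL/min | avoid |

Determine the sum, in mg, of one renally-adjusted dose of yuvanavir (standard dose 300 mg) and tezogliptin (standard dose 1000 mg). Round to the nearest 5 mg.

605 mg

SCr = 253 / 88.4 = 2.862 mg/dL
CrCl = (140 − 77) × 75.5 / (72 × 2.862) × 0.85 = 4756.5 / 206.06 × 0.85 ≈ 19.6 mL/min
CrCl ≈ 20 mL/min.
yuvanavir: 10–24 mL/min → 35% of 300 mg = 105 mg.
tezogliptin: 10–29 mL/min → 50% of 1000 mg = 500 mg.
Total = 105 + 500 = 605 mg.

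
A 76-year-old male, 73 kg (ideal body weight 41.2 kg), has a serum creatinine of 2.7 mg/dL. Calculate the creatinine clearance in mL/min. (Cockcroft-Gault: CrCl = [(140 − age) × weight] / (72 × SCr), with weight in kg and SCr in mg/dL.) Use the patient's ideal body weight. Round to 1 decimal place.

CrCl = (140 − 76) × 41.2 / (72 × 2.7) = 2636.8 / 194.40 ≈ 13.6 mL/min

13.6 mL/min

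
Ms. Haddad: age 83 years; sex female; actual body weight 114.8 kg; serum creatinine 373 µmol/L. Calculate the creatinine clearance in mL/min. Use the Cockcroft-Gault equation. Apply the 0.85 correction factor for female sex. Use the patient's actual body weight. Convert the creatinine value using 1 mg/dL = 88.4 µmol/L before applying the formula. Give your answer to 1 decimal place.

18.3 mL/min

SCr = 373 / 88.4 = 4.219 mg/dL
CrCl = (140 − 83) × 114.8 / (72 × 4.219) × 0.85 = 6543.6 / 303.77 × 0.85 ≈ 18.3 mL/min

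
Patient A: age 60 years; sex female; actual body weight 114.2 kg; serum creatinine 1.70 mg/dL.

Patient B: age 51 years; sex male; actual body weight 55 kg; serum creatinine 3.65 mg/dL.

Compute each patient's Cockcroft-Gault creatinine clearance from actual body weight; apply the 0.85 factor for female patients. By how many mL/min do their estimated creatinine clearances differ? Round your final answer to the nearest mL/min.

Patient A: CrCl = (140 − 60) × 114.2 / (72 × 1.7) × 0.85 = 9136.0 / 122.40 × 0.85 ≈ 63.4 mL/min
Patient B: CrCl = (140 − 51) × 55 / (72 × 3.65) = 4895.0 / 262.80 ≈ 18.6 mL/min
|63.4 − 18.6| = 44.8 mL/min

45 mL/min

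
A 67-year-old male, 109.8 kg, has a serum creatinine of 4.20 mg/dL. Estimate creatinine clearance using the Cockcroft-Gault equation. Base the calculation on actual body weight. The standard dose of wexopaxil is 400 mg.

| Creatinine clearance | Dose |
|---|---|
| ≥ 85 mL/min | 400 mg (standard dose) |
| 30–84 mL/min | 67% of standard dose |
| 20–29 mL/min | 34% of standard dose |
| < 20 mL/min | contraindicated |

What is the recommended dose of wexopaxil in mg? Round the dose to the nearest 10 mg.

CrCl = (140 − 67) × 109.8 / (72 × 4.2) = 8015.4 / 302.40 ≈ 26.5 mL/min
CrCl ≈ 27 mL/min → bracket 20–29 mL/min.
34% of 400 mg = 136 mg → 140 mg

140 mg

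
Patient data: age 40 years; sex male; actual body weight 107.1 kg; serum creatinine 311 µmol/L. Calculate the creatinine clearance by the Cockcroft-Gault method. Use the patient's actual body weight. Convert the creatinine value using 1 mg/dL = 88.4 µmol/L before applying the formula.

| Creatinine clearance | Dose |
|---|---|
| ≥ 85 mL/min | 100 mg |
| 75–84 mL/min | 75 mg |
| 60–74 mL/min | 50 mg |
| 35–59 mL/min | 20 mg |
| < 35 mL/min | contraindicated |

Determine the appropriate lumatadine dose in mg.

SCr = 311 / 88.4 = 3.518 mg/dL
CrCl = (140 − 40) × 107.1 / (72 × 3.518) = 10710.0 / 253.30 ≈ 42.3 mL/min
CrCl ≈ 42 mL/min → bracket 35–59 mL/min.
Dose for this bracket: 20 mg.

20 mg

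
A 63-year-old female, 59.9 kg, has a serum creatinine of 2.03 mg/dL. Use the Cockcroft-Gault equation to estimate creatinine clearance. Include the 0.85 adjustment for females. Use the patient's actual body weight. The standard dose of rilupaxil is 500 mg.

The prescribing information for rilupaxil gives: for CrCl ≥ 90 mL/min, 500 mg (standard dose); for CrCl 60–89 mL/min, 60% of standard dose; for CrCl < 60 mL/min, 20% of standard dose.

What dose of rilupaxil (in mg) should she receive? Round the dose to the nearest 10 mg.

100 mg

CrCl = (140 − 63) × 59.9 / (72 × 2.03) × 0.85 = 4612.3 / 146.16 × 0.85 ≈ 26.8 mL/min
CrCl ≈ 27 mL/min → bracket < 60 mL/min.
20% of 500 mg = 100 mg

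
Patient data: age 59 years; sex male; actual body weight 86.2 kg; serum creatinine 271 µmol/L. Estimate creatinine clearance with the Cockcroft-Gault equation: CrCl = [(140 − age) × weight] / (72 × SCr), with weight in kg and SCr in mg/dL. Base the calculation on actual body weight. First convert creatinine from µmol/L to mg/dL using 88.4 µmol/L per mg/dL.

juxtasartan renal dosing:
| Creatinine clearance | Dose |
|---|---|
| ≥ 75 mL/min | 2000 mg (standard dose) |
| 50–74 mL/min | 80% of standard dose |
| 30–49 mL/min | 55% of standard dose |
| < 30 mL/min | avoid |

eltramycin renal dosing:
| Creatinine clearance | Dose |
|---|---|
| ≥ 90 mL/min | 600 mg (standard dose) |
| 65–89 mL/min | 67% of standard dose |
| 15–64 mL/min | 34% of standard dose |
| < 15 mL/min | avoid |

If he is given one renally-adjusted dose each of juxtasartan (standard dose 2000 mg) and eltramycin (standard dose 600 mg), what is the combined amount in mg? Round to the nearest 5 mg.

1305 mg

SCr = 271 / 88.4 = 3.066 mg/dL
CrCl = (140 − 59) × 86.2 / (72 × 3.066) = 6982.2 / 220.75 ≈ 31.6 mL/min
CrCl ≈ 32 mL/min.
juxtasartan: 30–49 mL/min → 55% of 2000 mg = 1100 mg.
eltramycin: 15–64 mL/min → 34% of 600 mg = 204 mg.
Total = 1100 + 204 = 1304 mg.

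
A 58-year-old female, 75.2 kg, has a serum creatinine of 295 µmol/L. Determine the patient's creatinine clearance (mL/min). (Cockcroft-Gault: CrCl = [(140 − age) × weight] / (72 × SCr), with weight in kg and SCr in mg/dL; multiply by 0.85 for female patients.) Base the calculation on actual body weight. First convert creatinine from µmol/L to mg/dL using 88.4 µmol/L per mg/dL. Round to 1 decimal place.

21.8 mL/min

SCr = 295 / 88.4 = 3.337 mg/dL
CrCl = (140 − 58) × 75.2 / (72 × 3.337) × 0.85 = 6166.4 / 240.26 × 0.85 ≈ 21.8 mL/min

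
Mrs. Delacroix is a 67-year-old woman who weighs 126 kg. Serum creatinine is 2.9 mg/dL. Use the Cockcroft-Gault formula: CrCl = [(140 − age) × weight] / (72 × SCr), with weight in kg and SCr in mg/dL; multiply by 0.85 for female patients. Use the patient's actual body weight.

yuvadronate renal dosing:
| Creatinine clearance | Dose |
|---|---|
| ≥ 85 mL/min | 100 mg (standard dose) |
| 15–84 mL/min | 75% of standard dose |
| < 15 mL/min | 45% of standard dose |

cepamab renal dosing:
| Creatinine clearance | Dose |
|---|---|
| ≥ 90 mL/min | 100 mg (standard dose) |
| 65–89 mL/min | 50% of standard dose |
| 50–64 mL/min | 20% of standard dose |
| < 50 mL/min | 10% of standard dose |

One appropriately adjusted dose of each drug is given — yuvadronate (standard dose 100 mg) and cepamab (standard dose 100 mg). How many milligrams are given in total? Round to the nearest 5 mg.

CrCl = (140 − 67) × 126 / (72 × 2.9) × 0.85 = 9198.0 / 208.80 × 0.85 ≈ 37.4 mL/min
CrCl ≈ 37 mL/min.
yuvadronate: 15–84 mL/min → 75% of 100 mg = 75 mg.
cepamab: < 50 mL/min → 10% of 100 mg = 10 mg.
Total = 75 + 10 = 85 mg.

85 mg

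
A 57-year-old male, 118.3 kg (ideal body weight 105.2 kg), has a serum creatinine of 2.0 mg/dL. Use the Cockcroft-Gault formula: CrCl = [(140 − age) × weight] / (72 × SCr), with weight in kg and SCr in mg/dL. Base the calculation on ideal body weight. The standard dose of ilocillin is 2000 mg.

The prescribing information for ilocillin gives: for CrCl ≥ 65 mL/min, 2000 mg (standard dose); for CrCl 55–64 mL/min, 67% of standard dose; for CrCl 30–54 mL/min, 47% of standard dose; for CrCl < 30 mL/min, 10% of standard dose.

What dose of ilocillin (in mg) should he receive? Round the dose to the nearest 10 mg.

CrCl = (140 − 57) × 105.2 / (72 × 2) = 8731.6 / 144.00 ≈ 60.6 mL/min
CrCl ≈ 61 mL/min → bracket 55–64 mL/min.
67% of 2000 mg = 1340 mg

1340 mg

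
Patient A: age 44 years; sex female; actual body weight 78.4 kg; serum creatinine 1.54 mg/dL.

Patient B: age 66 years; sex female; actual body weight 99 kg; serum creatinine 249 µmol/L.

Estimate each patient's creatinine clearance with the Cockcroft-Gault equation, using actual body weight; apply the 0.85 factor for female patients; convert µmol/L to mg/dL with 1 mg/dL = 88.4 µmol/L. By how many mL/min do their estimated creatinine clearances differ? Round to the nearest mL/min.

27 mL/min

Patient A: CrCl = (140 − 44) × 78.4 / (72 × 1.54) × 0.85 = 7526.4 / 110.88 × 0.85 ≈ 57.7 mL/min
Patient B: SCr = 249 / 88.4 = 2.817 mg/dL
Patient B: CrCl = (140 − 66) × 99 / (72 × 2.817) × 0.85 = 7326.0 / 202.82 × 0.85 ≈ 30.7 mL/min
|57.7 − 30.7| = 27.0 mL/min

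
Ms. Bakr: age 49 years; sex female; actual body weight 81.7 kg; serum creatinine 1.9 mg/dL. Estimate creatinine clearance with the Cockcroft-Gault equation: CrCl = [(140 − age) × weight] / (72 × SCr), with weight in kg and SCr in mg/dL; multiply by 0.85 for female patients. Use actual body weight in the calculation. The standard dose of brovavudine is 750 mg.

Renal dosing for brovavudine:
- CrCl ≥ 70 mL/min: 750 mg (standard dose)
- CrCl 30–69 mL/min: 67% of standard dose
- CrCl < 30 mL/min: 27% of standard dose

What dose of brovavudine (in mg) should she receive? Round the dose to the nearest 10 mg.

500 mg

CrCl = (140 − 49) × 81.7 / (72 × 1.9) × 0.85 = 7434.7 / 136.80 × 0.85 ≈ 46.2 mL/min
CrCl ≈ 46 mL/min → bracket 30–69 mL/min.
67% of 750 mg = 502.5 mg → 500 mg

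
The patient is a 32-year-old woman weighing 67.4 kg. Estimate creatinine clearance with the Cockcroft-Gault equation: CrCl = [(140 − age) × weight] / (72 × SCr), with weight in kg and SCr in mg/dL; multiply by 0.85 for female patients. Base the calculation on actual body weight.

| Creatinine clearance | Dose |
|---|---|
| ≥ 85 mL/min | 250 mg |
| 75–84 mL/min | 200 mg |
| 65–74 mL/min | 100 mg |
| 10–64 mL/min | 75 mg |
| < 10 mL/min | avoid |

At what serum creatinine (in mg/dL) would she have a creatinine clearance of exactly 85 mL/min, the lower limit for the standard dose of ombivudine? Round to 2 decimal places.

Standard dose requires CrCl ≥ 85 mL/min.
Set (140 − 32) × 67.4 × 0.85 / (72 × SCr) = 85
SCr = (140 − 32) × 67.4 × 0.85 / (72 × 85) = 1.011 mg/dL

1.01 mg/dL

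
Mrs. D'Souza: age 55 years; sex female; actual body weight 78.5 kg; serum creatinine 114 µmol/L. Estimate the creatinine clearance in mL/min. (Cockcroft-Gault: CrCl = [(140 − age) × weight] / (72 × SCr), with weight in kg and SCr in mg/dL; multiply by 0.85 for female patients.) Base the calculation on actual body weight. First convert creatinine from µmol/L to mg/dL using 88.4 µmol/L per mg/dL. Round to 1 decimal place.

61.1 mL/min

SCr = 114 / 88.4 = 1.29 mg/dL
CrCl = (140 − 55) × 78.5 / (72 × 1.29) × 0.85 = 6672.5 / 92.88 × 0.85 ≈ 61.1 mL/min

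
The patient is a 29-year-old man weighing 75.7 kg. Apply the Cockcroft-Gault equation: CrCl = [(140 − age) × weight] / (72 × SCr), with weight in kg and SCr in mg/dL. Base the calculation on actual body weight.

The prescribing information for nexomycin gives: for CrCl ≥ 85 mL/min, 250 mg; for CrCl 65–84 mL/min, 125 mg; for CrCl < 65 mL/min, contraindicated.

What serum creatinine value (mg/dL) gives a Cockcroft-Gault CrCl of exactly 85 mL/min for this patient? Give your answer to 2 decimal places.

Standard dose requires CrCl ≥ 85 mL/min.
Set (140 − 29) × 75.7 / (72 × SCr) = 85
SCr = (140 − 29) × 75.7 / (72 × 85) = 1.373 mg/dL

1.37 mg/dL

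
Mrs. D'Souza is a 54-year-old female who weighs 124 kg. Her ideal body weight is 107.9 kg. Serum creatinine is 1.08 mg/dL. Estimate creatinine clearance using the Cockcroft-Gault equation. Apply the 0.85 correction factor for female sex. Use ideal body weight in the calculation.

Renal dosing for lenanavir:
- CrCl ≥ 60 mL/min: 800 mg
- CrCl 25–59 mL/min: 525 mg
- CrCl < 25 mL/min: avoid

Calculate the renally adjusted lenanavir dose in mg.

CrCl = (140 − 54) × 107.9 / (72 × 1.08) × 0.85 = 9279.4 / 77.76 × 0.85 ≈ 101.4 mL/min
CrCl ≈ 101 mL/min → bracket ≥ 60 mL/min.
Dose for this bracket: 800 mg.

800 mg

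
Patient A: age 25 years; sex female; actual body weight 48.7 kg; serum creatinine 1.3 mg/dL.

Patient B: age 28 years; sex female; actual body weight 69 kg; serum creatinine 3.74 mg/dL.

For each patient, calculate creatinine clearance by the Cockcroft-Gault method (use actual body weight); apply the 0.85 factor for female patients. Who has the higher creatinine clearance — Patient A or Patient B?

Patient A: CrCl = (140 − 25) × 48.7 / (72 × 1.3) × 0.85 = 5600.5 / 93.60 × 0.85 ≈ 50.9 mL/min
Patient B: CrCl = (140 − 28) × 69 / (72 × 3.74) × 0.85 = 7728.0 / 269.28 × 0.85 ≈ 24.4 mL/min
50.9 vs 24.4 mL/min → Patient A is higher.

Patient A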